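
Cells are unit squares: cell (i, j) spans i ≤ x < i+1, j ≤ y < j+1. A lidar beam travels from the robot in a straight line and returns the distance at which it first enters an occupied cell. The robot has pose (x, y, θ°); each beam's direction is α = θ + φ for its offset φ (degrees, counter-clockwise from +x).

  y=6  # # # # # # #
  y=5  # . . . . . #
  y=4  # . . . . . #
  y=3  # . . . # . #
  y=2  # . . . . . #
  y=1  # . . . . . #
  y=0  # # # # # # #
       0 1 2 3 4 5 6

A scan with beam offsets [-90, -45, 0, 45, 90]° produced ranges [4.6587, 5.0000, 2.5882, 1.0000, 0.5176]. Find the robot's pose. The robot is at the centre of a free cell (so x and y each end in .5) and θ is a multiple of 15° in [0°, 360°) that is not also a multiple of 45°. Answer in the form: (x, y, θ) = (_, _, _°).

Candidates: 24 free-cell centres × 16 headings = 384 poses. Raycast each; keep the one whose scan matches to 4 dp.
  (1.5, 5.5, 330°): beam 1 = 1.0000 ≠ 4.6587 ✗
  (4.5, 5.5, 105°): beam 1 = 1.5529 ≠ 4.6587 ✗
  (4.5, 4.5, 240°): beam 1 = 3.0000 ≠ 4.6587 ✗
  …
  (1.5, 3.5, 75°): r_1=4.6587, r_2=5.0000, r_3=2.5882, r_4=1.0000, r_5=0.5176 — all match ✓
No second candidate reproduces the full scan.

(x, y, θ) = (1.5, 3.5, 75°)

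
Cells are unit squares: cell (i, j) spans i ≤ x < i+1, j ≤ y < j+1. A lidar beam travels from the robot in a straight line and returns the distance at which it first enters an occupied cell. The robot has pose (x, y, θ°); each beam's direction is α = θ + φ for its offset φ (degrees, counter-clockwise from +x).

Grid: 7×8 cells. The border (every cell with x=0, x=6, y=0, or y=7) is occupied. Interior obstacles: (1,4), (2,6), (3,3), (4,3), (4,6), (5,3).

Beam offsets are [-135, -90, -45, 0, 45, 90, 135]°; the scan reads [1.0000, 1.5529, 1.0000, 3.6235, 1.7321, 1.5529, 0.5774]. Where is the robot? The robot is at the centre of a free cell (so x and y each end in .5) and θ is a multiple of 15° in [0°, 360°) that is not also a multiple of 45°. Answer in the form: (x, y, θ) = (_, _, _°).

Candidates: 24 free-cell centres × 16 headings = 384 poses. Raycast each; keep the one whose scan matches to 4 dp.
  (3.5, 1.5, 15°): beam 1 = 0.5774 ≠ 1.0000 ✗
  (3.5, 2.5, 30°): beam 1 = 1.5529 ≠ 1.0000 ✗
  (2.5, 1.5, 15°): beam 1 = 0.5774 ≠ 1.0000 ✗
  (3.5, 5.5, 195°): beam 4 = 1.9319 ≠ 3.6235 ✗
  (5.5, 5.5, 120°): beam 1 = 0.5176 ≠ 1.0000 ✗
  …
  (5.5, 5.5, 195°): r_1=1.0000, r_2=1.5529, r_3=1.0000, r_4=3.6235, r_5=1.7321, r_6=1.5529, r_7=0.5774 — all match ✓
Only this pose fits every beam.

(x, y, θ) = (5.5, 5.5, 195°)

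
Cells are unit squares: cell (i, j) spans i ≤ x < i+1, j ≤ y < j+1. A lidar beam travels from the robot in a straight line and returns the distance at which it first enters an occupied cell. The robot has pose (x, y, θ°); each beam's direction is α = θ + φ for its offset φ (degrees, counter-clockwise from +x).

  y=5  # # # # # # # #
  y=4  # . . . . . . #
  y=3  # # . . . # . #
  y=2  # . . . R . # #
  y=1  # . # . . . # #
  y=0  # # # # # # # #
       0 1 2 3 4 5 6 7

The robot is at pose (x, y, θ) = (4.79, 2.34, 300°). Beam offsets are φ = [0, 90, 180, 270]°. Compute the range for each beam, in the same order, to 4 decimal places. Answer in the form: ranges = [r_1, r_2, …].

ranges = [1.5473, 1.3200, 3.0715, 2.0669]

beam 1: φ=0°, α=300°
  cosα=0.5000 sinα=-0.8660 | (4,2) | tMaxX 0.4200 tMaxY 0.3926 | tΔX 2.0000 tΔY 1.1547
    t=0.3926 [y] (4,1)
    t=0.4200 [x] (5,1)
    t=1.5473 [y] (5,0) — stop
  → r_1 = 1.5473
beam 2: φ=90°, α=30°
  cosα=0.8660 sinα=0.5000 | (4,2) | tMaxX 0.2425 tMaxY 1.3200 | tΔX 1.1547 tΔY 2.0000
    t=0.2425 [x] (5,2)
    t=1.3200 [y] (5,3) — stop
  → r_2 = 1.3200
beam 3: φ=180°, α=120°
  cosα=-0.5000 sinα=0.8660 | (4,2) | tMaxX 1.5800 tMaxY 0.7621 | tΔX 2.0000 tΔY 1.1547
    t=0.7621 [y] (4,3)
    t=1.5800 [x] (3,3)
    t=1.9168 [y] (3,4)
    t=3.0715 [y] (3,5) — stop
  → r_3 = 3.0715
beam 4: φ=270°, α=210°
  cosα=-0.8660 sinα=-0.5000 | (4,2) | tMaxX 0.9122 tMaxY 0.6800 | tΔX 1.1547 tΔY 2.0000
    t=0.6800 [y] (4,1)
    t=0.9122 [x] (3,1)
    t=2.0669 [x] (2,1) — stop
  → r_4 = 2.0669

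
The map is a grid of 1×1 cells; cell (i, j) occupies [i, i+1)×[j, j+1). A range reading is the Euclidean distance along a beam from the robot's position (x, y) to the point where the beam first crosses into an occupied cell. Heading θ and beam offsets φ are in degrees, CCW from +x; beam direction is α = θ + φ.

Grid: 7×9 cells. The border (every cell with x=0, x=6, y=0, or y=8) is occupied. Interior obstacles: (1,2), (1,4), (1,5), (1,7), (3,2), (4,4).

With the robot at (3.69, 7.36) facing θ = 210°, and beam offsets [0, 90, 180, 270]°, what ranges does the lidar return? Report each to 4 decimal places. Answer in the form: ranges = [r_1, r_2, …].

ranges = [2.7200, 4.6200, 1.2800, 0.7390]

beam 1: φ=0°, α=210°
  cosα=-0.8660 sinα=-0.5000 | (3,7) | tMaxX 0.7967 tMaxY 0.7200 | tΔX 1.1547 tΔY 2.0000
    t=0.7200 [y] (3,6)
    t=0.7967 [x] (2,6)
    t=1.9514 [x] (1,6)
    t=2.7200 [y] (1,5) — stop
  → r_1 = 2.7200
beam 2: φ=90°, α=300°
  cosα=0.5000 sinα=-0.8660 | (3,7) | tMaxX 0.6200 tMaxY 0.4157 | tΔX 2.0000 tΔY 1.1547
    t=0.4157 [y] (3,6)
    t=0.6200 [x] (4,6)
    t=1.5704 [y] (4,5)
    t=2.6200 [x] (5,5)
    t=2.7251 [y] (5,4)
    t=3.8798 [y] (5,3)
    t=4.6200 [x] (6,3) — stop
  → r_2 = 4.6200
beam 3: φ=180°, α=30°
  cosα=0.8660 sinα=0.5000 | (3,7) | tMaxX 0.3580 tMaxY 1.2800 | tΔX 1.1547 tΔY 2.0000
    t=0.3580 [x] (4,7)
    t=1.2800 [y] (4,8) — stop
  → r_3 = 1.2800
beam 4: φ=270°, α=120°
  cosα=-0.5000 sinα=0.8660 | (3,7) | tMaxX 1.3800 tMaxY 0.7390 | tΔX 2.0000 tΔY 1.1547
    t=0.7390 [y] (3,8) — stop
  → r_4 = 0.7390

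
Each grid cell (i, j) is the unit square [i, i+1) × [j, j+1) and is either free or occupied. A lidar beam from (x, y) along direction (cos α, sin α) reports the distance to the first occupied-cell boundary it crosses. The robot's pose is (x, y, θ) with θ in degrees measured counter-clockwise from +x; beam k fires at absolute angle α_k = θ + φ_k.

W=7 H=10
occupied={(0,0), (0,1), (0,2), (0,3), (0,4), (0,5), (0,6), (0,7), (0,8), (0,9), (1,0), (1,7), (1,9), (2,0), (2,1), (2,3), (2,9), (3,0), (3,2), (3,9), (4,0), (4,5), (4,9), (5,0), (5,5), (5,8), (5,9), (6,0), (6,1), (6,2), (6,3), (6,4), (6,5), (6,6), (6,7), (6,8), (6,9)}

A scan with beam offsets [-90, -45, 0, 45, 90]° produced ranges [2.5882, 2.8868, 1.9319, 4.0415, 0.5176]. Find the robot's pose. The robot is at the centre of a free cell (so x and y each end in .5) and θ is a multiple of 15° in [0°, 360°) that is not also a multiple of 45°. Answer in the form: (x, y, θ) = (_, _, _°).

Candidates: 33 free-cell centres × 16 headings = 528 poses. Raycast each; keep the one whose scan matches to 4 dp.
  (1.5, 2.5, 75°): beam 1 = 1.5529 ≠ 2.5882 ✗
  (5.5, 3.5, 105°): beam 1 = 0.5176 ≠ 2.5882 ✗
  (5.5, 6.5, 300°): beam 1 = 1.0000 ≠ 2.5882 ✗
  (3.5, 8.5, 345°): beam 1 = 4.6587 ≠ 2.5882 ✗
  …
  (3.5, 3.5, 75°): r_1=2.5882, r_2=2.8868, r_3=1.9319, r_4=4.0415, r_5=0.5176 — all match ✓
Unique over the lattice → pose = (3.5, 3.5, 75°).

(x, y, θ) = (3.5, 3.5, 75°)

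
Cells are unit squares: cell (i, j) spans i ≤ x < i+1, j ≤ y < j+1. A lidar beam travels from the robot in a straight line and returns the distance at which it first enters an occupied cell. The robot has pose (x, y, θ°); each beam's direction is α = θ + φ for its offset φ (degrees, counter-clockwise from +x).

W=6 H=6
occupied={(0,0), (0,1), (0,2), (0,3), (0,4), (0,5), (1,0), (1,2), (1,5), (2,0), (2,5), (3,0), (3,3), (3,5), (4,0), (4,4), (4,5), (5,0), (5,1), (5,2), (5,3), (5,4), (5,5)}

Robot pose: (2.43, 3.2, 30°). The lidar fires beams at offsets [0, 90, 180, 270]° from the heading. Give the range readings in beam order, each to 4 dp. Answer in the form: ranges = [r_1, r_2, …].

ranges = [0.6582, 2.0785, 0.4965, 2.5403]

beam 1: φ=0°, α=30°
  cosα=0.8660 sinα=0.5000 | (2,3) | tMaxX 0.6582 tMaxY 1.6000 | tΔX 1.1547 tΔY 2.0000
    t=0.6582 [x] (3,3) — stop
  → r_1 = 0.6582
beam 2: φ=90°, α=120°
  cosα=-0.5000 sinα=0.8660 | (2,3) | tMaxX 0.8600 tMaxY 0.9238 | tΔX 2.0000 tΔY 1.1547
    t=0.8600 [x] (1,3)
    t=0.9238 [y] (1,4)
    t=2.0785 [y] (1,5) — stop
  → r_2 = 2.0785
beam 3: φ=180°, α=210°
  cosα=-0.8660 sinα=-0.5000 | (2,3) | tMaxX 0.4965 tMaxY 0.4000 | tΔX 1.1547 tΔY 2.0000
    t=0.4000 [y] (2,2)
    t=0.4965 [x] (1,2) — stop
  → r_3 = 0.4965
beam 4: φ=270°, α=300°
  cosα=0.5000 sinα=-0.8660 | (2,3) | tMaxX 1.1400 tMaxY 0.2309 | tΔX 2.0000 tΔY 1.1547
    t=0.2309 [y] (2,2)
    t=1.1400 [x] (3,2)
    t=1.3856 [y] (3,1)
    t=2.5403 [y] (3,0) — stop
  → r_4 = 2.5403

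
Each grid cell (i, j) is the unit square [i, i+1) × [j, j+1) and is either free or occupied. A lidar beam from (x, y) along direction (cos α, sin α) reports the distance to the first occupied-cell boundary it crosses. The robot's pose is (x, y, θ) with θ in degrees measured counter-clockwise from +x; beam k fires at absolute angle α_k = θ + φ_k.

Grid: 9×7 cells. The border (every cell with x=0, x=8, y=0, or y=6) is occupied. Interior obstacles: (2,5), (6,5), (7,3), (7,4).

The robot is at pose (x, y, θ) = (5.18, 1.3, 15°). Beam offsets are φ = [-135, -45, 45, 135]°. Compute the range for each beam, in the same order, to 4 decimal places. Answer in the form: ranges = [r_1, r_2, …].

ranges = [0.3464, 0.6000, 3.6400, 4.8266]

beam 1: φ=-135°, α=240°
  dir = (cos 240°, sin 240°) = (-0.5000, -0.8660); from cell (5,1)
  next x-line at t=0.3600, next y-line at t=0.3464; Δt_x=2.0000, Δt_y=1.1547
    y: enter (5,0) at t=0.3464 ← occupied
  → r_1 = 0.3464
beam 2: φ=-45°, α=330°
  dir = (cos 330°, sin 330°) = (0.8660, -0.5000); from cell (5,1)
  next x-line at t=0.9469, next y-line at t=0.6000; Δt_x=1.1547, Δt_y=2.0000
    y: enter (5,0) at t=0.6000 ← occupied
  → r_2 = 0.6000
beam 3: φ=45°, α=60°
  dir = (cos 60°, sin 60°) = (0.5000, 0.8660); from cell (5,1)
  next x-line at t=1.6400, next y-line at t=0.8083; Δt_x=2.0000, Δt_y=1.1547
    y: enter (5,2) at t=0.8083
    x: enter (6,2) at t=1.6400
    y: enter (6,3) at t=1.9630
    y: enter (6,4) at t=3.1177
    x: enter (7,4) at t=3.6400 ← occupied
  → r_3 = 3.6400
beam 4: φ=135°, α=150°
  dir = (cos 150°, sin 150°) = (-0.8660, 0.5000); from cell (5,1)
  next x-line at t=0.2078, next y-line at t=1.4000; Δt_x=1.1547, Δt_y=2.0000
    x: enter (4,1) at t=0.2078
    x: enter (3,1) at t=1.3625
    y: enter (3,2) at t=1.4000
    x: enter (2,2) at t=2.5172
    y: enter (2,3) at t=3.4000
    x: enter (1,3) at t=3.6719
    x: enter (0,3) at t=4.8266 ← occupied
  → r_4 = 4.8266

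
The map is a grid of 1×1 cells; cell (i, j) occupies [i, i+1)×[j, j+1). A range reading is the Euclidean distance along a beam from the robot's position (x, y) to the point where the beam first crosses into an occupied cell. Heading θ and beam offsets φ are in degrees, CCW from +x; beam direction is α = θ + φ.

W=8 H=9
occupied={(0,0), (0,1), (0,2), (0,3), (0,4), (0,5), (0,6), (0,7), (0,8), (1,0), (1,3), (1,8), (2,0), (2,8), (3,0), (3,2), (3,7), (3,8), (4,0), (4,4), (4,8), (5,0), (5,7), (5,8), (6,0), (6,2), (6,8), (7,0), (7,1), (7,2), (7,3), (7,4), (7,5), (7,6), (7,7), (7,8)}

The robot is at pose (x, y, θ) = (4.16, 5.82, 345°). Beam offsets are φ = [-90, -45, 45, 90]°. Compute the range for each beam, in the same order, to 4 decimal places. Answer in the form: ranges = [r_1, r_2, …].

ranges = [2.9195, 0.9469, 3.2793, 2.2569]

beam 1: φ=-90°, α=255°
  dir = (cos 255°, sin 255°) = (-0.2588, -0.9659); from cell (4,5)
  next x-line at t=0.6182, next y-line at t=0.8489; Δt_x=3.8637, Δt_y=1.0353
    x: enter (3,5) at t=0.6182
    y: enter (3,4) at t=0.8489
    y: enter (3,3) at t=1.8842
    y: enter (3,2) at t=2.9195 ← occupied
  → r_1 = 2.9195
beam 2: φ=-45°, α=300°
  dir = (cos 300°, sin 300°) = (0.5000, -0.8660); from cell (4,5)
  next x-line at t=1.6800, next y-line at t=0.9469; Δt_x=2.0000, Δt_y=1.1547
    y: enter (4,4) at t=0.9469 ← occupied
  → r_2 = 0.9469
beam 3: φ=45°, α=30°
  dir = (cos 30°, sin 30°) = (0.8660, 0.5000); from cell (4,5)
  next x-line at t=0.9699, next y-line at t=0.3600; Δt_x=1.1547, Δt_y=2.0000
    y: enter (4,6) at t=0.3600
    x: enter (5,6) at t=0.9699
    x: enter (6,6) at t=2.1246
    y: enter (6,7) at t=2.3600
    x: enter (7,7) at t=3.2793 ← occupied
  → r_3 = 3.2793
beam 4: φ=90°, α=75°
  dir = (cos 75°, sin 75°) = (0.2588, 0.9659); from cell (4,5)
  next x-line at t=3.2455, next y-line at t=0.1863; Δt_x=3.8637, Δt_y=1.0353
    y: enter (4,6) at t=0.1863
    y: enter (4,7) at t=1.2216
    y: enter (4,8) at t=2.2569 ← occupied
  → r_4 = 2.2569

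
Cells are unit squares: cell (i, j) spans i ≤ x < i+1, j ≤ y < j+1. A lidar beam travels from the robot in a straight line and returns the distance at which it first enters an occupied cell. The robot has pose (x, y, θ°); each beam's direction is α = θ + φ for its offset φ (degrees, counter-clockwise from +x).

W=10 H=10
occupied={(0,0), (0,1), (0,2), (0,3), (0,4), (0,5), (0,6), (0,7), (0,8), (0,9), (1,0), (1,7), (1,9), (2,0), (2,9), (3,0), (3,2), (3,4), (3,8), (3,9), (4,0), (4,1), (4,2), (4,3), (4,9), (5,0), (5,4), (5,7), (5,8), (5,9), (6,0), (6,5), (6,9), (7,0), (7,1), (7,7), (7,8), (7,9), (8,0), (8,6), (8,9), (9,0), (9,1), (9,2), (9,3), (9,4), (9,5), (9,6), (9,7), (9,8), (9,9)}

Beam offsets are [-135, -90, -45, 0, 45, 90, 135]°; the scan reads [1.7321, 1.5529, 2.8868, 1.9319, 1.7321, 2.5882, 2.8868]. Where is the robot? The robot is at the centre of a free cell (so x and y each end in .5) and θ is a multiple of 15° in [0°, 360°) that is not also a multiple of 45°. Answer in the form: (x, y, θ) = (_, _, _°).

(x, y, θ) = (7.5, 3.5, 105°)

Enumerate (i+0.5, j+0.5, θ) over the 49 free cells and 16 admissible headings. For each, cast all 7 beams and compare to the given ranges.
  (1.5, 3.5, 60°): beam 1 = 2.5882 ≠ 1.7321 ✗
  (4.5, 5.5, 120°): beam 1 = 1.5529 ≠ 1.7321 ✗
  (8.5, 8.5, 240°): beam 1 = 0.5176 ≠ 1.7321 ✗
  (6.5, 1.5, 210°): beam 1 = 5.6940 ≠ 1.7321 ✗
  (5.5, 3.5, 150°): beam 1 = 3.6235 ≠ 1.7321 ✗
  …
  (7.5, 3.5, 105°): r_1=1.7321, r_2=1.5529, r_3=2.8868, r_4=1.9319, r_5=1.7321, r_6=2.5882, r_7=2.8868 — all match ✓
Unique over the lattice → pose = (7.5, 3.5, 105°).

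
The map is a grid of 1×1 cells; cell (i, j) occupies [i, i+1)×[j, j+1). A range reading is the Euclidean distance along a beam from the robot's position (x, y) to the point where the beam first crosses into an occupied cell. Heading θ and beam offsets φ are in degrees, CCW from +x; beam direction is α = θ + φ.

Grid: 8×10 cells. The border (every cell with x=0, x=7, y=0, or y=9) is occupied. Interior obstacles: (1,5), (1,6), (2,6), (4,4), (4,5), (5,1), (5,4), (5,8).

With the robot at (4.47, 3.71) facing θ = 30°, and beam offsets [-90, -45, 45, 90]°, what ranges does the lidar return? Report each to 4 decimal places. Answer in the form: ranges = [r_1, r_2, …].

ranges = [1.9745, 2.6192, 0.3002, 0.3349]

beam 1: φ=-90°, α=300°
  direction (0.5000, -0.8660); cell (4,3); t to first gridline: x 1.0600, y 0.8198 (then +2.0000 / +1.1547)
    (4,2) via y @ 0.8198
    (5,2) via x @ 1.0600
    (5,1) via y @ 1.9745  # hit
  → r_1 = 1.9745
beam 2: φ=-45°, α=345°
  direction (0.9659, -0.2588); cell (4,3); t to first gridline: x 0.5487, y 2.7432 (then +1.0353 / +3.8637)
    (5,3) via x @ 0.5487
    (6,3) via x @ 1.5840
    (7,3) via x @ 2.6192  # hit
  → r_2 = 2.6192
beam 3: φ=45°, α=75°
  direction (0.2588, 0.9659); cell (4,3); t to first gridline: x 2.0478, y 0.3002 (then +3.8637 / +1.0353)
    (4,4) via y @ 0.3002  # hit
  → r_3 = 0.3002
beam 4: φ=90°, α=120°
  direction (-0.5000, 0.8660); cell (4,3); t to first gridline: x 0.9400, y 0.3349 (then +2.0000 / +1.1547)
    (4,4) via y @ 0.3349  # hit
  → r_4 = 0.3349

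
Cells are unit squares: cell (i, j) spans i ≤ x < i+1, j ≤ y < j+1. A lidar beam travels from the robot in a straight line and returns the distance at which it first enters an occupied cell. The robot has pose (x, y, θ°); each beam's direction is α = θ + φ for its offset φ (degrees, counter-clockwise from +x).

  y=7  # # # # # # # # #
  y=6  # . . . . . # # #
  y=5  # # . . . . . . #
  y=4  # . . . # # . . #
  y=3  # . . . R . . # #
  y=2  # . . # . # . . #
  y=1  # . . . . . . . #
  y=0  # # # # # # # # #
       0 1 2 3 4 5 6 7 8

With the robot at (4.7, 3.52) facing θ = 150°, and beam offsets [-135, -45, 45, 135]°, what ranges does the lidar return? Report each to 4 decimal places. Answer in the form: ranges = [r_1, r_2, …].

beam 1: φ=-135°, α=15°
  cosα=0.9659 sinα=0.2588 | (4,3) | tMaxX 0.3106 tMaxY 1.8546 | tΔX 1.0353 tΔY 3.8637
    t=0.3106 [x] (5,3)
    t=1.3459 [x] (6,3)
    t=1.8546 [y] (6,4)
    t=2.3811 [x] (7,4)
    t=3.4164 [x] (8,4) — stop
  → r_1 = 3.4164
beam 2: φ=-45°, α=105°
  cosα=-0.2588 sinα=0.9659 | (4,3) | tMaxX 2.7046 tMaxY 0.4969 | tΔX 3.8637 tΔY 1.0353
    t=0.4969 [y] (4,4) — stop
  → r_2 = 0.4969
beam 3: φ=45°, α=195°
  cosα=-0.9659 sinα=-0.2588 | (4,3) | tMaxX 0.7247 tMaxY 2.0091 | tΔX 1.0353 tΔY 3.8637
    t=0.7247 [x] (3,3)
    t=1.7600 [x] (2,3)
    t=2.0091 [y] (2,2)
    t=2.7952 [x] (1,2)
    t=3.8305 [x] (0,2) — stop
  → r_3 = 3.8305
beam 4: φ=135°, α=285°
  cosα=0.2588 sinα=-0.9659 | (4,3) | tMaxX 1.1591 tMaxY 0.5383 | tΔX 3.8637 tΔY 1.0353
    t=0.5383 [y] (4,2)
    t=1.1591 [x] (5,2) — stop
  → r_4 = 1.1591

ranges = [3.4164, 0.4969, 3.8305, 1.1591]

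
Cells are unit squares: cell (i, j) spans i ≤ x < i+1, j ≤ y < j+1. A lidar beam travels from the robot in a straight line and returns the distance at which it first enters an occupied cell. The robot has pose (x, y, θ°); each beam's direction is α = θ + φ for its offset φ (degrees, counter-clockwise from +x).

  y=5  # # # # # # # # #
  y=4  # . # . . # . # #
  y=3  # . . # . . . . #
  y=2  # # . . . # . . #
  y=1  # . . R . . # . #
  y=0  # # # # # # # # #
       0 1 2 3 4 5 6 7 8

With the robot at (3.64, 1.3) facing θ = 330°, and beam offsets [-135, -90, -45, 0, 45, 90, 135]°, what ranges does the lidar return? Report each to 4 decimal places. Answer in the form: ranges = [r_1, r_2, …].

beam 1: φ=-135°, α=195°
  cosα=-0.9659 sinα=-0.2588 | (3,1) | tMaxX 0.6626 tMaxY 1.1591 | tΔX 1.0353 tΔY 3.8637
    t=0.6626 [x] (2,1)
    t=1.1591 [y] (2,0) — stop
  → r_1 = 1.1591
beam 2: φ=-90°, α=240°
  cosα=-0.5000 sinα=-0.8660 | (3,1) | tMaxX 1.2800 tMaxY 0.3464 | tΔX 2.0000 tΔY 1.1547
    t=0.3464 [y] (3,0) — stop
  → r_2 = 0.3464
beam 3: φ=-45°, α=285°
  cosα=0.2588 sinα=-0.9659 | (3,1) | tMaxX 1.3909 tMaxY 0.3106 | tΔX 3.8637 tΔY 1.0353
    t=0.3106 [y] (3,0) — stop
  → r_3 = 0.3106
beam 4: φ=0°, α=330°
  cosα=0.8660 sinα=-0.5000 | (3,1) | tMaxX 0.4157 tMaxY 0.6000 | tΔX 1.1547 tΔY 2.0000
    t=0.4157 [x] (4,1)
    t=0.6000 [y] (4,0) — stop
  → r_4 = 0.6000
beam 5: φ=45°, α=15°
  cosα=0.9659 sinα=0.2588 | (3,1) | tMaxX 0.3727 tMaxY 2.7046 | tΔX 1.0353 tΔY 3.8637
    t=0.3727 [x] (4,1)
    t=1.4080 [x] (5,1)
    t=2.4433 [x] (6,1) — stop
  → r_5 = 2.4433
beam 6: φ=90°, α=60°
  cosα=0.5000 sinα=0.8660 | (3,1) | tMaxX 0.7200 tMaxY 0.8083 | tΔX 2.0000 tΔY 1.1547
    t=0.7200 [x] (4,1)
    t=0.8083 [y] (4,2)
    t=1.9630 [y] (4,3)
    t=2.7200 [x] (5,3)
    t=3.1177 [y] (5,4) — stop
  → r_6 = 3.1177
beam 7: φ=135°, α=105°
  cosα=-0.2588 sinα=0.9659 | (3,1) | tMaxX 2.4728 tMaxY 0.7247 | tΔX 3.8637 tΔY 1.0353
    t=0.7247 [y] (3,2)
    t=1.7600 [y] (3,3) — stop
  → r_7 = 1.7600

ranges = [1.1591, 0.3464, 0.3106, 0.6000, 2.4433, 3.1177, 1.7600]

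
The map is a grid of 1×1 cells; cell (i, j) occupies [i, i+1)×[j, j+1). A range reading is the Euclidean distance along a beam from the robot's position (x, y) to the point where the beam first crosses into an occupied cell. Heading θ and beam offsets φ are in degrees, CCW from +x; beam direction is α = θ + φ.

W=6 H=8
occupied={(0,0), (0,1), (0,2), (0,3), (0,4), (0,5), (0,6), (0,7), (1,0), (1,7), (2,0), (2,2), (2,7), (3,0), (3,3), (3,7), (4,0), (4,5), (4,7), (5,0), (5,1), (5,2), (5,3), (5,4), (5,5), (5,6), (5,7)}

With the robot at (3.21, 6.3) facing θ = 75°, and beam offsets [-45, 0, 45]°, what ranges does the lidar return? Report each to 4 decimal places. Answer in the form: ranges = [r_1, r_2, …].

beam 1: φ=-45°, α=30°
  direction (0.8660, 0.5000); cell (3,6); t to first gridline: x 0.9122, y 1.4000 (then +1.1547 / +2.0000)
    (4,6) via x @ 0.9122
    (4,7) via y @ 1.4000  # hit
  → r_1 = 1.4000
beam 2: φ=0°, α=75°
  direction (0.2588, 0.9659); cell (3,6); t to first gridline: x 3.0523, y 0.7247 (then +3.8637 / +1.0353)
    (3,7) via y @ 0.7247  # hit
  → r_2 = 0.7247
beam 3: φ=45°, α=120°
  direction (-0.5000, 0.8660); cell (3,6); t to first gridline: x 0.4200, y 0.8083 (then +2.0000 / +1.1547)
    (2,6) via x @ 0.4200
    (2,7) via y @ 0.8083  # hit
  → r_3 = 0.8083

ranges = [1.4000, 0.7247, 0.8083]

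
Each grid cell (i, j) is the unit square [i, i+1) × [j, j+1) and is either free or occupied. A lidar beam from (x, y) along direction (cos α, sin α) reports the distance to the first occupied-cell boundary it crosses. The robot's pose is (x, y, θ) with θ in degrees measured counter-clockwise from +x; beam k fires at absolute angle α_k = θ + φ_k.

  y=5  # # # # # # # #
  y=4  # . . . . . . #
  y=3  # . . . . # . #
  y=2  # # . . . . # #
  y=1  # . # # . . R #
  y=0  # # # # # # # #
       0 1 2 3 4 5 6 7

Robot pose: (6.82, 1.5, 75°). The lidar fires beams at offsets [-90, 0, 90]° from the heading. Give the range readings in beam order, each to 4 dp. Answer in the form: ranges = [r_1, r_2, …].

beam 1: φ=-90°, α=345°
  d=(0.9659,-0.2588)  start (6,1)  tX=0.1863 tY=1.9319  stride 1/|dx|=1.0353 1/|dy|=3.8637
    cross x-line → (7,1), t=0.1863 (wall)
  → r_1 = 0.1863
beam 2: φ=0°, α=75°
  d=(0.2588,0.9659)  start (6,1)  tX=0.6955 tY=0.5176  stride 1/|dx|=3.8637 1/|dy|=1.0353
    cross y-line → (6,2), t=0.5176 (wall)
  → r_2 = 0.5176
beam 3: φ=90°, α=165°
  d=(-0.9659,0.2588)  start (6,1)  tX=0.8489 tY=1.9319  stride 1/|dx|=1.0353 1/|dy|=3.8637
    cross x-line → (5,1), t=0.8489
    cross x-line → (4,1), t=1.8842
    cross y-line → (4,2), t=1.9319
    cross x-line → (3,2), t=2.9195
    cross x-line → (2,2), t=3.9548
    cross x-line → (1,2), t=4.9900 (wall)
  → r_3 = 4.9900

ranges = [0.1863, 0.5176, 4.9900]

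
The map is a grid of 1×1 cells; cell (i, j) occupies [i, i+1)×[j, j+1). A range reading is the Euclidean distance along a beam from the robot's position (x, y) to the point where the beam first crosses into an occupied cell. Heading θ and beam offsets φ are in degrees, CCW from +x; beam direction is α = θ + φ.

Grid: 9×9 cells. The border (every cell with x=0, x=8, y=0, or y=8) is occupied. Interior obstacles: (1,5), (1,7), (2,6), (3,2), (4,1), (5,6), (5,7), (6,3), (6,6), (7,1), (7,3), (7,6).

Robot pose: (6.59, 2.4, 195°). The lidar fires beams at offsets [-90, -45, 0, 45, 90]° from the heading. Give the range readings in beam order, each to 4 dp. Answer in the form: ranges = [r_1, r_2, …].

beam 1: φ=-90°, α=105°
  d=(-0.2588,0.9659)  start (6,2)  tX=2.2796 tY=0.6212  stride 1/|dx|=3.8637 1/|dy|=1.0353
    cross y-line → (6,3), t=0.6212 (wall)
  → r_1 = 0.6212
beam 2: φ=-45°, α=150°
  d=(-0.8660,0.5000)  start (6,2)  tX=0.6813 tY=1.2000  stride 1/|dx|=1.1547 1/|dy|=2.0000
    cross x-line → (5,2), t=0.6813
    cross y-line → (5,3), t=1.2000
    cross x-line → (4,3), t=1.8360
    cross x-line → (3,3), t=2.9907
    cross y-line → (3,4), t=3.2000
    cross x-line → (2,4), t=4.1454
    cross y-line → (2,5), t=5.2000
    cross x-line → (1,5), t=5.3001 (wall)
  → r_2 = 5.3001
beam 3: φ=0°, α=195°
  d=(-0.9659,-0.2588)  start (6,2)  tX=0.6108 tY=1.5455  stride 1/|dx|=1.0353 1/|dy|=3.8637
    cross x-line → (5,2), t=0.6108
    cross y-line → (5,1), t=1.5455
    cross x-line → (4,1), t=1.6461 (wall)
  → r_3 = 1.6461
beam 4: φ=45°, α=240°
  d=(-0.5000,-0.8660)  start (6,2)  tX=1.1800 tY=0.4619  stride 1/|dx|=2.0000 1/|dy|=1.1547
    cross y-line → (6,1), t=0.4619
    cross x-line → (5,1), t=1.1800
    cross y-line → (5,0), t=1.6166 (wall)
  → r_4 = 1.6166
beam 5: φ=90°, α=285°
  d=(0.2588,-0.9659)  start (6,2)  tX=1.5841 tY=0.4141  stride 1/|dx|=3.8637 1/|dy|=1.0353
    cross y-line → (6,1), t=0.4141
    cross y-line → (6,0), t=1.4494 (wall)
  → r_5 = 1.4494

ranges = [0.6212, 5.3001, 1.6461, 1.6166, 1.4494]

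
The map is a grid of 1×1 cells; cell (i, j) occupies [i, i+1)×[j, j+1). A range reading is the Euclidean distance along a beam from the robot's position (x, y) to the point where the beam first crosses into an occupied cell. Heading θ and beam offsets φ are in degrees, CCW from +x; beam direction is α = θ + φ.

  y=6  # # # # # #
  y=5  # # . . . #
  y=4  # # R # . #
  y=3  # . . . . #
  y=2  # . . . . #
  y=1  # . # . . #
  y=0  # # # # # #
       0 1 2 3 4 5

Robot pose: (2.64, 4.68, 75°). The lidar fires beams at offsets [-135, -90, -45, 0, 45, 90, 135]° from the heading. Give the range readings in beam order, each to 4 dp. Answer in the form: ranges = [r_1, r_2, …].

ranges = [0.7200, 0.3727, 0.4157, 1.3666, 1.2800, 0.6626, 0.7390]

beam 1: φ=-135°, α=300°
  d=(0.5000,-0.8660)  start (2,4)  tX=0.7200 tY=0.7852  stride 1/|dx|=2.0000 1/|dy|=1.1547
    cross x-line → (3,4), t=0.7200 (wall)
  → r_1 = 0.7200
beam 2: φ=-90°, α=345°
  d=(0.9659,-0.2588)  start (2,4)  tX=0.3727 tY=2.6273  stride 1/|dx|=1.0353 1/|dy|=3.8637
    cross x-line → (3,4), t=0.3727 (wall)
  → r_2 = 0.3727
beam 3: φ=-45°, α=30°
  d=(0.8660,0.5000)  start (2,4)  tX=0.4157 tY=0.6400  stride 1/|dx|=1.1547 1/|dy|=2.0000
    cross x-line → (3,4), t=0.4157 (wall)
  → r_3 = 0.4157
beam 4: φ=0°, α=75°
  d=(0.2588,0.9659)  start (2,4)  tX=1.3909 tY=0.3313  stride 1/|dx|=3.8637 1/|dy|=1.0353
    cross y-line → (2,5), t=0.3313
    cross y-line → (2,6), t=1.3666 (wall)
  → r_4 = 1.3666
beam 5: φ=45°, α=120°
  d=(-0.5000,0.8660)  start (2,4)  tX=1.2800 tY=0.3695  stride 1/|dx|=2.0000 1/|dy|=1.1547
    cross y-line → (2,5), t=0.3695
    cross x-line → (1,5), t=1.2800 (wall)
  → r_5 = 1.2800
beam 6: φ=90°, α=165°
  d=(-0.9659,0.2588)  start (2,4)  tX=0.6626 tY=1.2364  stride 1/|dx|=1.0353 1/|dy|=3.8637
    cross x-line → (1,4), t=0.6626 (wall)
  → r_6 = 0.6626
beam 7: φ=135°, α=210°
  d=(-0.8660,-0.5000)  start (2,4)  tX=0.7390 tY=1.3600  stride 1/|dx|=1.1547 1/|dy|=2.0000
    cross x-line → (1,4), t=0.7390 (wall)
  → r_7 = 0.7390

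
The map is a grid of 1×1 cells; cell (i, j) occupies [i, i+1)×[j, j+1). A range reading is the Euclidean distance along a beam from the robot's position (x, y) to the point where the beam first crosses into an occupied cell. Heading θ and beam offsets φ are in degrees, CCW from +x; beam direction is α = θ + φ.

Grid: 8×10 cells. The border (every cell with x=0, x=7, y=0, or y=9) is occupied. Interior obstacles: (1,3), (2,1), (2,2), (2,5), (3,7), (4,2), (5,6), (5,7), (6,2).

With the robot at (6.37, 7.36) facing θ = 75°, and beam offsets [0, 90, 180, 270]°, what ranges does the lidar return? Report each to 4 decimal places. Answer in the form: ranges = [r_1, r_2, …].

beam 1: φ=0°, α=75°
  direction (0.2588, 0.9659); cell (6,7); t to first gridline: x 2.4341, y 0.6626 (then +3.8637 / +1.0353)
    (6,8) via y @ 0.6626
    (6,9) via y @ 1.6979  # hit
  → r_1 = 1.6979
beam 2: φ=90°, α=165°
  direction (-0.9659, 0.2588); cell (6,7); t to first gridline: x 0.3831, y 2.4728 (then +1.0353 / +3.8637)
    (5,7) via x @ 0.3831  # hit
  → r_2 = 0.3831
beam 3: φ=180°, α=255°
  direction (-0.2588, -0.9659); cell (6,7); t to first gridline: x 1.4296, y 0.3727 (then +3.8637 / +1.0353)
    (6,6) via y @ 0.3727
    (6,5) via y @ 1.4080
    (5,5) via x @ 1.4296
    (5,4) via y @ 2.4433
    (5,3) via y @ 3.4785
    (5,2) via y @ 4.5138
    (4,2) via x @ 5.2933  # hit
  → r_3 = 5.2933
beam 4: φ=270°, α=345°
  direction (0.9659, -0.2588); cell (6,7); t to first gridline: x 0.6522, y 1.3909 (then +1.0353 / +3.8637)
    (7,7) via x @ 0.6522  # hit
  → r_4 = 0.6522

ranges = [1.6979, 0.3831, 5.2933, 0.6522]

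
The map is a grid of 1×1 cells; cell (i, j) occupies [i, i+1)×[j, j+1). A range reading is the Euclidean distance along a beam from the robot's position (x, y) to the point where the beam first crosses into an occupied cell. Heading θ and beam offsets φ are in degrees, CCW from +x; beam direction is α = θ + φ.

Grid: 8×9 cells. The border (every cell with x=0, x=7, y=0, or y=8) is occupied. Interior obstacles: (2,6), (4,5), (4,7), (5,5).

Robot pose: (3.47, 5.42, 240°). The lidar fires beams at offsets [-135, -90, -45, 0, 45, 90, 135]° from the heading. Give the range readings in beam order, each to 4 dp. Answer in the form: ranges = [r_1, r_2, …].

ranges = [2.6710, 1.1600, 2.5571, 4.9400, 4.5759, 0.6120, 0.5487]

beam 1: φ=-135°, α=105°
  d=(-0.2588,0.9659)  start (3,5)  tX=1.8159 tY=0.6005  stride 1/|dx|=3.8637 1/|dy|=1.0353
    cross y-line → (3,6), t=0.6005
    cross y-line → (3,7), t=1.6357
    cross x-line → (2,7), t=1.8159
    cross y-line → (2,8), t=2.6710 (wall)
  → r_1 = 2.6710
beam 2: φ=-90°, α=150°
  d=(-0.8660,0.5000)  start (3,5)  tX=0.5427 tY=1.1600  stride 1/|dx|=1.1547 1/|dy|=2.0000
    cross x-line → (2,5), t=0.5427
    cross y-line → (2,6), t=1.1600 (wall)
  → r_2 = 1.1600
beam 3: φ=-45°, α=195°
  d=(-0.9659,-0.2588)  start (3,5)  tX=0.4866 tY=1.6228  stride 1/|dx|=1.0353 1/|dy|=3.8637
    cross x-line → (2,5), t=0.4866
    cross x-line → (1,5), t=1.5219
    cross y-line → (1,4), t=1.6228
    cross x-line → (0,4), t=2.5571 (wall)
  → r_3 = 2.5571
beam 4: φ=0°, α=240°
  d=(-0.5000,-0.8660)  start (3,5)  tX=0.9400 tY=0.4850  stride 1/|dx|=2.0000 1/|dy|=1.1547
    cross y-line → (3,4), t=0.4850
    cross x-line → (2,4), t=0.9400
    cross y-line → (2,3), t=1.6397
    cross y-line → (2,2), t=2.7944
    cross x-line → (1,2), t=2.9400
    cross y-line → (1,1), t=3.9491
    cross x-line → (0,1), t=4.9400 (wall)
  → r_4 = 4.9400
beam 5: φ=45°, α=285°
  d=(0.2588,-0.9659)  start (3,5)  tX=2.0478 tY=0.4348  stride 1/|dx|=3.8637 1/|dy|=1.0353
    cross y-line → (3,4), t=0.4348
    cross y-line → (3,3), t=1.4701
    cross x-line → (4,3), t=2.0478
    cross y-line → (4,2), t=2.5054
    cross y-line → (4,1), t=3.5406
    cross y-line → (4,0), t=4.5759 (wall)
  → r_5 = 4.5759
beam 6: φ=90°, α=330°
  d=(0.8660,-0.5000)  start (3,5)  tX=0.6120 tY=0.8400  stride 1/|dx|=1.1547 1/|dy|=2.0000
    cross x-line → (4,5), t=0.6120 (wall)
  → r_6 = 0.6120
beam 7: φ=135°, α=15°
  d=(0.9659,0.2588)  start (3,5)  tX=0.5487 tY=2.2409  stride 1/|dx|=1.0353 1/|dy|=3.8637
    cross x-line → (4,5), t=0.5487 (wall)
  → r_7 = 0.5487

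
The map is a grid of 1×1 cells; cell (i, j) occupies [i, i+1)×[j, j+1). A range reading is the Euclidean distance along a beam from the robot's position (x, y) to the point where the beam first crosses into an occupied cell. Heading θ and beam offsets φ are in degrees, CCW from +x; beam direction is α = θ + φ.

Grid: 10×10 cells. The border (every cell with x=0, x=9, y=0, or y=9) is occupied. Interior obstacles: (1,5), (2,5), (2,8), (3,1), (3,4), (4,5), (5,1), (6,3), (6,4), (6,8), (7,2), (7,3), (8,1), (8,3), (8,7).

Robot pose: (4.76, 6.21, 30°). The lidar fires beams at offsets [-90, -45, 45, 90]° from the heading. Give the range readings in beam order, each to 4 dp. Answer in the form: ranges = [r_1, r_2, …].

beam 1: φ=-90°, α=300°
  d=(0.5000,-0.8660)  start (4,6)  tX=0.4800 tY=0.2425  stride 1/|dx|=2.0000 1/|dy|=1.1547
    cross y-line → (4,5), t=0.2425 (wall)
  → r_1 = 0.2425
beam 2: φ=-45°, α=345°
  d=(0.9659,-0.2588)  start (4,6)  tX=0.2485 tY=0.8114  stride 1/|dx|=1.0353 1/|dy|=3.8637
    cross x-line → (5,6), t=0.2485
    cross y-line → (5,5), t=0.8114
    cross x-line → (6,5), t=1.2837
    cross x-line → (7,5), t=2.3190
    cross x-line → (8,5), t=3.3543
    cross x-line → (9,5), t=4.3896 (wall)
  → r_2 = 4.3896
beam 3: φ=45°, α=75°
  d=(0.2588,0.9659)  start (4,6)  tX=0.9273 tY=0.8179  stride 1/|dx|=3.8637 1/|dy|=1.0353
    cross y-line → (4,7), t=0.8179
    cross x-line → (5,7), t=0.9273
    cross y-line → (5,8), t=1.8531
    cross y-line → (5,9), t=2.8884 (wall)
  → r_3 = 2.8884
beam 4: φ=90°, α=120°
  d=(-0.5000,0.8660)  start (4,6)  tX=1.5200 tY=0.9122  stride 1/|dx|=2.0000 1/|dy|=1.1547
    cross y-line → (4,7), t=0.9122
    cross x-line → (3,7), t=1.5200
    cross y-line → (3,8), t=2.0669
    cross y-line → (3,9), t=3.2216 (wall)
  → r_4 = 3.2216

ranges = [0.2425, 4.3896, 2.8884, 3.2216]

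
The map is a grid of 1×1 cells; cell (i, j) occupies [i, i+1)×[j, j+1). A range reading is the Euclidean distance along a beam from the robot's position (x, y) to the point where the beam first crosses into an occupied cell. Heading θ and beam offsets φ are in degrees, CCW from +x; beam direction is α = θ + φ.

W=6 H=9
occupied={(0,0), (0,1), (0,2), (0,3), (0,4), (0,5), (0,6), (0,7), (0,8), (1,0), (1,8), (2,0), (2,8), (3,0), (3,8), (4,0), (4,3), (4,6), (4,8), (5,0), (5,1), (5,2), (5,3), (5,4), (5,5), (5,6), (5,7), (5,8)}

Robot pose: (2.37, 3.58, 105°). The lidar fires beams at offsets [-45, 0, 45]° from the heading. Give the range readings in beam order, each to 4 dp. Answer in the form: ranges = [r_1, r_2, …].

beam 1: φ=-45°, α=60°
  dir = (cos 60°, sin 60°) = (0.5000, 0.8660); from cell (2,3)
  next x-line at t=1.2600, next y-line at t=0.4850; Δt_x=2.0000, Δt_y=1.1547
    y: enter (2,4) at t=0.4850
    x: enter (3,4) at t=1.2600
    y: enter (3,5) at t=1.6397
    y: enter (3,6) at t=2.7944
    x: enter (4,6) at t=3.2600 ← occupied
  → r_1 = 3.2600
beam 2: φ=0°, α=105°
  dir = (cos 105°, sin 105°) = (-0.2588, 0.9659); from cell (2,3)
  next x-line at t=1.4296, next y-line at t=0.4348; Δt_x=3.8637, Δt_y=1.0353
    y: enter (2,4) at t=0.4348
    x: enter (1,4) at t=1.4296
    y: enter (1,5) at t=1.4701
    y: enter (1,6) at t=2.5054
    y: enter (1,7) at t=3.5406
    y: enter (1,8) at t=4.5759 ← occupied
  → r_2 = 4.5759
beam 3: φ=45°, α=150°
  dir = (cos 150°, sin 150°) = (-0.8660, 0.5000); from cell (2,3)
  next x-line at t=0.4272, next y-line at t=0.8400; Δt_x=1.1547, Δt_y=2.0000
    x: enter (1,3) at t=0.4272
    y: enter (1,4) at t=0.8400
    x: enter (0,4) at t=1.5819 ← occupied
  → r_3 = 1.5819

ranges = [3.2600, 4.5759, 1.5819]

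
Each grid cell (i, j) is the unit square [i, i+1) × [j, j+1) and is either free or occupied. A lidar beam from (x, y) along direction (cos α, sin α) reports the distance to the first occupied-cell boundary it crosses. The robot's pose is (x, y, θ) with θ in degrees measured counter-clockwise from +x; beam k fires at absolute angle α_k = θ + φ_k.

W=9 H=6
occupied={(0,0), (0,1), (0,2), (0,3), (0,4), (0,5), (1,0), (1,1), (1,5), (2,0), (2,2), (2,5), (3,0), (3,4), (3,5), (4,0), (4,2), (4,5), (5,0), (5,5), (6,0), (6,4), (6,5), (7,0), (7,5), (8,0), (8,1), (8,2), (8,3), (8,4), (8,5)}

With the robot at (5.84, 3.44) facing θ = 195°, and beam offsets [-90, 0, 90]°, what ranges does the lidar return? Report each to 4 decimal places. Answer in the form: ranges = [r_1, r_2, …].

beam 1: φ=-90°, α=105°
  direction (-0.2588, 0.9659); cell (5,3); t to first gridline: x 3.2455, y 0.5798 (then +3.8637 / +1.0353)
    (5,4) via y @ 0.5798
    (5,5) via y @ 1.6150  # hit
  → r_1 = 1.6150
beam 2: φ=0°, α=195°
  direction (-0.9659, -0.2588); cell (5,3); t to first gridline: x 0.8696, y 1.7000 (then +1.0353 / +3.8637)
    (4,3) via x @ 0.8696
    (4,2) via y @ 1.7000  # hit
  → r_2 = 1.7000
beam 3: φ=90°, α=285°
  direction (0.2588, -0.9659); cell (5,3); t to first gridline: x 0.6182, y 0.4555 (then +3.8637 / +1.0353)
    (5,2) via y @ 0.4555
    (6,2) via x @ 0.6182
    (6,1) via y @ 1.4908
    (6,0) via y @ 2.5261  # hit
  → r_3 = 2.5261

ranges = [1.6150, 1.7000, 2.5261]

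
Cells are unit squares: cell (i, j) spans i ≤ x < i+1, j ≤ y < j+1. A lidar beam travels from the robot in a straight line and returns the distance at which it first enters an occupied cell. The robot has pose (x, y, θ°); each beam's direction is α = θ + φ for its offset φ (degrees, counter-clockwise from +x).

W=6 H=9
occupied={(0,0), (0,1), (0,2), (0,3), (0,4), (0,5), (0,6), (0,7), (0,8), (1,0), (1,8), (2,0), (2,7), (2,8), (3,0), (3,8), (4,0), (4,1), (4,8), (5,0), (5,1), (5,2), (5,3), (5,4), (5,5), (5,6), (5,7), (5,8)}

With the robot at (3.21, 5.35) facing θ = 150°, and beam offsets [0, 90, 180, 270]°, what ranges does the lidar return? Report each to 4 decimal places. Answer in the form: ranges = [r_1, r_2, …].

beam 1: φ=0°, α=150°
  cosα=-0.8660 sinα=0.5000 | (3,5) | tMaxX 0.2425 tMaxY 1.3000 | tΔX 1.1547 tΔY 2.0000
    t=0.2425 [x] (2,5)
    t=1.3000 [y] (2,6)
    t=1.3972 [x] (1,6)
    t=2.5519 [x] (0,6) — stop
  → r_1 = 2.5519
beam 2: φ=90°, α=240°
  cosα=-0.5000 sinα=-0.8660 | (3,5) | tMaxX 0.4200 tMaxY 0.4041 | tΔX 2.0000 tΔY 1.1547
    t=0.4041 [y] (3,4)
    t=0.4200 [x] (2,4)
    t=1.5588 [y] (2,3)
    t=2.4200 [x] (1,3)
    t=2.7135 [y] (1,2)
    t=3.8682 [y] (1,1)
    t=4.4200 [x] (0,1) — stop
  → r_2 = 4.4200
beam 3: φ=180°, α=330°
  cosα=0.8660 sinα=-0.5000 | (3,5) | tMaxX 0.9122 tMaxY 0.7000 | tΔX 1.1547 tΔY 2.0000
    t=0.7000 [y] (3,4)
    t=0.9122 [x] (4,4)
    t=2.0669 [x] (5,4) — stop
  → r_3 = 2.0669
beam 4: φ=270°, α=60°
  cosα=0.5000 sinα=0.8660 | (3,5) | tMaxX 1.5800 tMaxY 0.7506 | tΔX 2.0000 tΔY 1.1547
    t=0.7506 [y] (3,6)
    t=1.5800 [x] (4,6)
    t=1.9053 [y] (4,7)
    t=3.0600 [y] (4,8) — stop
  → r_4 = 3.0600

ranges = [2.5519, 4.4200, 2.0669, 3.0600]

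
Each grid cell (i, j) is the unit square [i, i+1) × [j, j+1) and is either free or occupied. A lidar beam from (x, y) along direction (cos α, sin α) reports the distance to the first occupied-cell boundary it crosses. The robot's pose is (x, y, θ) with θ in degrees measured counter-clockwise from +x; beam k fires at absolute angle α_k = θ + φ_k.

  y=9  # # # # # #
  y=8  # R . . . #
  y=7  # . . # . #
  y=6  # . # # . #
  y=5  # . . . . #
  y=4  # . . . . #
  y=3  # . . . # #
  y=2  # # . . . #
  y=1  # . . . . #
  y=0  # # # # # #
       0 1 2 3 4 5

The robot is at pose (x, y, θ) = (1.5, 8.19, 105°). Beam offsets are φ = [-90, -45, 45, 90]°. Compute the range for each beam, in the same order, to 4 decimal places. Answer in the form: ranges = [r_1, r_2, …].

beam 1: φ=-90°, α=15°
  direction (0.9659, 0.2588); cell (1,8); t to first gridline: x 0.5176, y 3.1296 (then +1.0353 / +3.8637)
    (2,8) via x @ 0.5176
    (3,8) via x @ 1.5529
    (4,8) via x @ 2.5882
    (4,9) via y @ 3.1296  # hit
  → r_1 = 3.1296
beam 2: φ=-45°, α=60°
  direction (0.5000, 0.8660); cell (1,8); t to first gridline: x 1.0000, y 0.9353 (then +2.0000 / +1.1547)
    (1,9) via y @ 0.9353  # hit
  → r_2 = 0.9353
beam 3: φ=45°, α=150°
  direction (-0.8660, 0.5000); cell (1,8); t to first gridline: x 0.5774, y 1.6200 (then +1.1547 / +2.0000)
    (0,8) via x @ 0.5774  # hit
  → r_3 = 0.5774
beam 4: φ=90°, α=195°
  direction (-0.9659, -0.2588); cell (1,8); t to first gridline: x 0.5176, y 0.7341 (then +1.0353 / +3.8637)
    (0,8) via x @ 0.5176  # hit
  → r_4 = 0.5176

ranges = [3.1296, 0.9353, 0.5774, 0.5176]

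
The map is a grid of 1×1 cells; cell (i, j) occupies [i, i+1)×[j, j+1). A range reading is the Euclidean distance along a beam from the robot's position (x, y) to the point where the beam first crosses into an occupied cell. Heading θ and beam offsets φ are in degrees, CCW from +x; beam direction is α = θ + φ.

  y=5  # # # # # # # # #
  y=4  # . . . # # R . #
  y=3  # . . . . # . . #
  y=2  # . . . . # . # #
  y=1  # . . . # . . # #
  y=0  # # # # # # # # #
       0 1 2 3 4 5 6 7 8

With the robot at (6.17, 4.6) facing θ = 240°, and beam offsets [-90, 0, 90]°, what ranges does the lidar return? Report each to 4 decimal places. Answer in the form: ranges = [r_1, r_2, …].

beam 1: φ=-90°, α=150°
  direction (-0.8660, 0.5000); cell (6,4); t to first gridline: x 0.1963, y 0.8000 (then +1.1547 / +2.0000)
    (5,4) via x @ 0.1963  # hit
  → r_1 = 0.1963
beam 2: φ=0°, α=240°
  direction (-0.5000, -0.8660); cell (6,4); t to first gridline: x 0.3400, y 0.6928 (then +2.0000 / +1.1547)
    (5,4) via x @ 0.3400  # hit
  → r_2 = 0.3400
beam 3: φ=90°, α=330°
  direction (0.8660, -0.5000); cell (6,4); t to first gridline: x 0.9584, y 1.2000 (then +1.1547 / +2.0000)
    (7,4) via x @ 0.9584
    (7,3) via y @ 1.2000
    (8,3) via x @ 2.1131  # hit
  → r_3 = 2.1131

ranges = [0.1963, 0.3400, 2.1131]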